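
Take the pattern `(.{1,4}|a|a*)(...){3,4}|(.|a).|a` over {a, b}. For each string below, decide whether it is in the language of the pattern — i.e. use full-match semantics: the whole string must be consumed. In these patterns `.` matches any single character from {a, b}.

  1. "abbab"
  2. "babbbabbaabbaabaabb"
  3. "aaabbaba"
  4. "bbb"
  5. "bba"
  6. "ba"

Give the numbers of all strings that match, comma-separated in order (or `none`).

6

1 → no match
2 → no match
3 → no match
4 → no match
5 → no match
6 → match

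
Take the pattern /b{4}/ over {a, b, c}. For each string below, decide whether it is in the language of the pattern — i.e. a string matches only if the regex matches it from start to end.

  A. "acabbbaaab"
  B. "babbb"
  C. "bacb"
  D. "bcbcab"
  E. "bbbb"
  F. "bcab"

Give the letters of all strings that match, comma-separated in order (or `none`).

E

A → no match — must start with "b"
B → no match
C → no match
D → no match
E → match
F → no match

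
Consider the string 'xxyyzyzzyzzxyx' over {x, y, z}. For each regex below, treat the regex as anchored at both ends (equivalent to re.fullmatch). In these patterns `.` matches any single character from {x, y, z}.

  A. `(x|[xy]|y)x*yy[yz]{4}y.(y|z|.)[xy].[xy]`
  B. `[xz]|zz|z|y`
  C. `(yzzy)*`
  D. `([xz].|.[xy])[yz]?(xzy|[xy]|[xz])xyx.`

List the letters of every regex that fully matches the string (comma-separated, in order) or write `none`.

A

A → match
B → no match
C → no match
D → no match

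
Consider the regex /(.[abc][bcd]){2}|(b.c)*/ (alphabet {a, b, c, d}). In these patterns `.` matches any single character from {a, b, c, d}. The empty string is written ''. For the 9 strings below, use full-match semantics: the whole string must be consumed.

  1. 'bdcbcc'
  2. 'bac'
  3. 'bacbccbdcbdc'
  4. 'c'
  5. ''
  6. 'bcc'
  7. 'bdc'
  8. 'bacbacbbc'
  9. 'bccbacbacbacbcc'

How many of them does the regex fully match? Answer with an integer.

1 → match
2 → match
3 → match
4 → no match
5 → match
6 → match
7 → match
8 → match
9 → match
Total matched: 8

8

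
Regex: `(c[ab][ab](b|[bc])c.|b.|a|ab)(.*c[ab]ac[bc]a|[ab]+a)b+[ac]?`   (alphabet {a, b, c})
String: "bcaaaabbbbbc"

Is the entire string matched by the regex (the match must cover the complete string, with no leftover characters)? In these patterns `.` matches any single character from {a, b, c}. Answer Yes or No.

Yes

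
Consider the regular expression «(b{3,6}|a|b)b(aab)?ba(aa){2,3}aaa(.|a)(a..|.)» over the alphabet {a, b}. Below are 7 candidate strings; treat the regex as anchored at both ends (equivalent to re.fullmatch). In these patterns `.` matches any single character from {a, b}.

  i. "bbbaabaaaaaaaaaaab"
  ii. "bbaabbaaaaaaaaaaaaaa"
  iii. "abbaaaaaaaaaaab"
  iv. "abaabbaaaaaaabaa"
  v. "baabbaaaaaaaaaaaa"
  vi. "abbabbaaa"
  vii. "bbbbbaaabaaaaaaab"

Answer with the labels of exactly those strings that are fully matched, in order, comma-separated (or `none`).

i → no match
ii → match
iii → match
iv → no match
v → no match
vi → no match
vii → no match

ii, iii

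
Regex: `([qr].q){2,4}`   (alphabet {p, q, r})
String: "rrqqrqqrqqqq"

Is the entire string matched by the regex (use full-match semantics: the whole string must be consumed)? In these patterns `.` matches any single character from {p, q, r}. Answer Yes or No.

Yes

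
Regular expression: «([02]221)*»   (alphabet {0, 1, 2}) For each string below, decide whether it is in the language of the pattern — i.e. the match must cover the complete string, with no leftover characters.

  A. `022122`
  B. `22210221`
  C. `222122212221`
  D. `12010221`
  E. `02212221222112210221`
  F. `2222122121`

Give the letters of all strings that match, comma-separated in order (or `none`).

A → no match
B → match
C → match
D → no match
E → no match
F → no match

B, C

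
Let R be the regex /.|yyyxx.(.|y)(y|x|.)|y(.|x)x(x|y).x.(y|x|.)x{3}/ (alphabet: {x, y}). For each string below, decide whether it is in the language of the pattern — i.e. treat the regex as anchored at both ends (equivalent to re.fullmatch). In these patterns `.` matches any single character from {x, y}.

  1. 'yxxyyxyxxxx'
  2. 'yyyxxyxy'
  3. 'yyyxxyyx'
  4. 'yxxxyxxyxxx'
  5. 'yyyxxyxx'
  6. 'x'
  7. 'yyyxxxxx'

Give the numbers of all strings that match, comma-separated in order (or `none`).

1 → match
2 → match
3 → match
4 → match
5 → match
6 → match
7 → match

1, 2, 3, 4, 5, 6, 7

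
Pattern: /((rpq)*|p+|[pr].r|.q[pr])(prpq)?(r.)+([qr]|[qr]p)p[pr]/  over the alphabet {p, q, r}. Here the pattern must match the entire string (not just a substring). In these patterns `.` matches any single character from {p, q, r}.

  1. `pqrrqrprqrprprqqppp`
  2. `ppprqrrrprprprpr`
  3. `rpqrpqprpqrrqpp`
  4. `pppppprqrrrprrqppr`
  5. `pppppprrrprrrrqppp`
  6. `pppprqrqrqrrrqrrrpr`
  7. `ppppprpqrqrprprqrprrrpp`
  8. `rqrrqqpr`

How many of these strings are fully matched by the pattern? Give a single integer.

8

1 → match
2 → match
3 → match
4 → match
5 → match
6 → match
7 → match
8 → match
Total matched: 8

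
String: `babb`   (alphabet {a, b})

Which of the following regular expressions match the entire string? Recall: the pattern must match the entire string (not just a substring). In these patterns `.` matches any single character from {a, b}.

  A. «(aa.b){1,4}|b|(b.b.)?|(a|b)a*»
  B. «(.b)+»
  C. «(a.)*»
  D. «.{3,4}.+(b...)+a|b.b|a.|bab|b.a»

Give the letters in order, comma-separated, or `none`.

A

A → match
B → no match
C → no match
D → no match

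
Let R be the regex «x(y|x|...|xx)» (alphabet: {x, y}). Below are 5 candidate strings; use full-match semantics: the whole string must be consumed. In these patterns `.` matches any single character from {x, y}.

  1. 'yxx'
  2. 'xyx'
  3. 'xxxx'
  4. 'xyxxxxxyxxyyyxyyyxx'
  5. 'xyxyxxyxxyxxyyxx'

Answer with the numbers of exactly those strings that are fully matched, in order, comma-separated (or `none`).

3

1 → no match — must start with 'x'
2 → no match
3 → match
4 → no match
5 → no match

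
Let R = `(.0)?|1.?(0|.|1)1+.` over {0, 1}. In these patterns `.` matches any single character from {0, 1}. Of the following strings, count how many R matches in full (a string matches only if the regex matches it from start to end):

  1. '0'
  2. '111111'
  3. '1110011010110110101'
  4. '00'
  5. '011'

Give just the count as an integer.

1 → no match
2 → match
3 → no match
4 → match
5 → no match
Total matched: 2

2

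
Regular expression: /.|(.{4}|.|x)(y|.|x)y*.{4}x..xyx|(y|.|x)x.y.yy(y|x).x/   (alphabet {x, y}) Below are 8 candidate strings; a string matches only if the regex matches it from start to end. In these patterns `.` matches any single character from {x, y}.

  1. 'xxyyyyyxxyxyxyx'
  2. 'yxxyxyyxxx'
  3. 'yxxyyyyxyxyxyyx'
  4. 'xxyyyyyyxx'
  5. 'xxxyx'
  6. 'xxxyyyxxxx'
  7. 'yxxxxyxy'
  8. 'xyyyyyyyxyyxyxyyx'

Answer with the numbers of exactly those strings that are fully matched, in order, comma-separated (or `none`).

2, 4

1 → no match
2 → match
3 → no match
4 → match
5 → no match
6 → no match
7 → no match
8 → no match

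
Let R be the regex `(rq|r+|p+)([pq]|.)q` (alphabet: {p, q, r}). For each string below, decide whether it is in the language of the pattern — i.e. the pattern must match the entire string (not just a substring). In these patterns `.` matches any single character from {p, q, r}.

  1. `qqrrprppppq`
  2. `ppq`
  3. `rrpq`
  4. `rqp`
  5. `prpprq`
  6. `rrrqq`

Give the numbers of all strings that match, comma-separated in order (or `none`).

1 → no match
2 → match
3 → match
4 → no match — must end with `q`
5 → no match
6 → match

2, 3, 6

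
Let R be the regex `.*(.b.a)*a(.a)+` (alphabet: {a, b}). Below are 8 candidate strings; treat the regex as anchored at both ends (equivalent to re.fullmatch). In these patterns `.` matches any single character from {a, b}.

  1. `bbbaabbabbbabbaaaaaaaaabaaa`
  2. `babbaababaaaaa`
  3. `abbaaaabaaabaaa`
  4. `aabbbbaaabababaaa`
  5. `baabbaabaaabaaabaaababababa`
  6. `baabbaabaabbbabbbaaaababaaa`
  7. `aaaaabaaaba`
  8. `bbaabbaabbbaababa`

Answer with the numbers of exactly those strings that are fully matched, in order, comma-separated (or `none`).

1, 2, 3, 4, 5, 6, 7, 8

1 → match
2 → match
3 → match
4 → match
5 → match
6 → match
7 → match
8 → match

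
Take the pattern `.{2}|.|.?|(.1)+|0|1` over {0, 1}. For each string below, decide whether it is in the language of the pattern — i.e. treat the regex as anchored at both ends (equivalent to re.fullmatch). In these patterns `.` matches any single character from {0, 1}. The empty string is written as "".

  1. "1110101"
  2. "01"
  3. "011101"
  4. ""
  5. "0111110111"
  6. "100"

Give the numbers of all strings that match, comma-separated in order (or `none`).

1 → no match
2 → match
3 → match
4 → match
5 → match
6 → no match

2, 3, 4, 5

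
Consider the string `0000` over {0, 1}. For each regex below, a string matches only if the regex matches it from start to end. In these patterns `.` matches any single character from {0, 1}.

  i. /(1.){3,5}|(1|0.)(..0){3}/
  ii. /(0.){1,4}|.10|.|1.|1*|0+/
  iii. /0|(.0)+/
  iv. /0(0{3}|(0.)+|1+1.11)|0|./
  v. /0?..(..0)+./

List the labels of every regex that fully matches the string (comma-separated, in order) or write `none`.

i → no match
ii → match
iii → match
iv → match
v → no match

ii, iii, iv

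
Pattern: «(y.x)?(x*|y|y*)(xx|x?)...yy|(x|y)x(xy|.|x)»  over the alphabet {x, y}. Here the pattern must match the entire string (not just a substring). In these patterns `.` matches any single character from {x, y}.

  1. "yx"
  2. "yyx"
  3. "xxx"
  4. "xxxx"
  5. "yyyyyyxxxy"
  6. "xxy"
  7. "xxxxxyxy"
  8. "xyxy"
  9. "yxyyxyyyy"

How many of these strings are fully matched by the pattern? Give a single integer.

1 → no match
2 → no match
3 → match
4 → no match
5 → no match
6 → match
7 → no match
8 → no match
9 → no match
Total matched: 2

2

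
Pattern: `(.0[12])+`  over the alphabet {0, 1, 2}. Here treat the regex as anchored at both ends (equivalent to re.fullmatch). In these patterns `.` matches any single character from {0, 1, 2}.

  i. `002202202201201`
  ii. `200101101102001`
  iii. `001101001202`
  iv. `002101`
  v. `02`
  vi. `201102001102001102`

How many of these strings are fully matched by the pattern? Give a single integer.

i → match
ii → no match
iii → match
iv → match
v → no match
vi → match
Total matched: 4

4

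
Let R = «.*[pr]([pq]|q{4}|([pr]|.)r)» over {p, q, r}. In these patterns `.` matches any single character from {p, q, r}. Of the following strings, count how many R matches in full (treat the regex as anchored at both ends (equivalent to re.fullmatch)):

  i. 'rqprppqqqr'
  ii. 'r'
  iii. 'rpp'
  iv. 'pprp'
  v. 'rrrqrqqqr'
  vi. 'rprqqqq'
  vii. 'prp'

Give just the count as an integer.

i → no match
ii → no match
iii → match
iv → match
v → no match
vi → match
vii → match
Total matched: 4

4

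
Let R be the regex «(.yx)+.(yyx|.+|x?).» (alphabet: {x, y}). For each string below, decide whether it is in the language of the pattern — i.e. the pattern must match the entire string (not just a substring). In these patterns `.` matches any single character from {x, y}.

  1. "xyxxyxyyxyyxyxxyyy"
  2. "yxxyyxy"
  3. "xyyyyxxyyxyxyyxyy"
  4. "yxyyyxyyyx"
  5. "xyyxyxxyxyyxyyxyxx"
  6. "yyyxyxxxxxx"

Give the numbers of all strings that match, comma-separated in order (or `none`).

1 → match
2 → no match
3 → no match
4 → no match
5 → no match
6 → no match

1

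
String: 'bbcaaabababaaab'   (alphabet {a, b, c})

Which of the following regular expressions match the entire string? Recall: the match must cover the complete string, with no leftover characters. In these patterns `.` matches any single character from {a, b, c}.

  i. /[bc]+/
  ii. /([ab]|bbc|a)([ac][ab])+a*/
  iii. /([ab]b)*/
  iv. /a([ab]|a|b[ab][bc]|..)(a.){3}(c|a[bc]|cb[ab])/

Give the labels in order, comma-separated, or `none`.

ii

i → no match
ii → match
iii → no match
iv → no match — must start with 'a'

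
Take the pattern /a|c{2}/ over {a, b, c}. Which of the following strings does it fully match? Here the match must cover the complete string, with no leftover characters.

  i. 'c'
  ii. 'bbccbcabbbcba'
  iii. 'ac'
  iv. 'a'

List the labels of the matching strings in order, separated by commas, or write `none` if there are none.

i → no match
ii → no match
iii → no match
iv → match

iv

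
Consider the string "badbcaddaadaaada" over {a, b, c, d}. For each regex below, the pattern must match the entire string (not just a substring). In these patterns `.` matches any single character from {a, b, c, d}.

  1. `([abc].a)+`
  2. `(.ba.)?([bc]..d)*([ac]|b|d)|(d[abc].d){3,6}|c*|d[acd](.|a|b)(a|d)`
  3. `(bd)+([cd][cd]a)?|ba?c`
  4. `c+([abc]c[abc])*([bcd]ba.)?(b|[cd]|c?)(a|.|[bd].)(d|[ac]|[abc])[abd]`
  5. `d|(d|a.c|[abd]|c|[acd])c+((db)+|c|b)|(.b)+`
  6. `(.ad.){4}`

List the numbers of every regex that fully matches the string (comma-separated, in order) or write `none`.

1 → no match
2 → no match
3 → no match
4 → no match — must start with "c"
5 → no match
6 → match

6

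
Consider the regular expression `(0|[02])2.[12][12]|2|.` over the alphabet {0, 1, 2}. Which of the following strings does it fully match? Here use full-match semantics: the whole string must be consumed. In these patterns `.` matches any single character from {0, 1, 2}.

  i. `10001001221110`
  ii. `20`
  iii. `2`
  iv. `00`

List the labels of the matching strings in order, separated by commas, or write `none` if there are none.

i → no match
ii → no match
iii → match
iv → no match

iii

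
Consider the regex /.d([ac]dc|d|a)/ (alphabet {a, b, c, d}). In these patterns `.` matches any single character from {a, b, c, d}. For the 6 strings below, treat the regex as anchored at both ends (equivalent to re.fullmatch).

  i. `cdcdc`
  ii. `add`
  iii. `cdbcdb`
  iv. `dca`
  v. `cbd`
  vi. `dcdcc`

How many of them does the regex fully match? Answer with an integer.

2

i → match
ii → match
iii → no match
iv → no match
v → no match
vi → no match
Total matched: 2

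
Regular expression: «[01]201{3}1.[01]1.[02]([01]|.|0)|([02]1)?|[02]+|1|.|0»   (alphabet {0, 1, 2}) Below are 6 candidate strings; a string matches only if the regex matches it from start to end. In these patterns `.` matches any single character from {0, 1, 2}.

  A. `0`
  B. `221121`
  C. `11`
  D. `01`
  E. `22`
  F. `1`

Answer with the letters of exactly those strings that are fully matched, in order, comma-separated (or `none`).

A → match
B → no match
C → no match
D → match
E → match
F → match

A, D, E, F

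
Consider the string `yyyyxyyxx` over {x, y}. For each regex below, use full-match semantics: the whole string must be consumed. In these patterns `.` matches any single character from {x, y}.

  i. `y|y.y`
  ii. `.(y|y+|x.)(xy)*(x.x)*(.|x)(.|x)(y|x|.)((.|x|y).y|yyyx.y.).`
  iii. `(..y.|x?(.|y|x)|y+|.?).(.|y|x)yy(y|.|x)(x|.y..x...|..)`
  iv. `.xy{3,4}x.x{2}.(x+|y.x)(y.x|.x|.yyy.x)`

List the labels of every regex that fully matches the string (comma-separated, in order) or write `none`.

iii

i → no match — must end with `y`
ii → no match
iii → match
iv → no match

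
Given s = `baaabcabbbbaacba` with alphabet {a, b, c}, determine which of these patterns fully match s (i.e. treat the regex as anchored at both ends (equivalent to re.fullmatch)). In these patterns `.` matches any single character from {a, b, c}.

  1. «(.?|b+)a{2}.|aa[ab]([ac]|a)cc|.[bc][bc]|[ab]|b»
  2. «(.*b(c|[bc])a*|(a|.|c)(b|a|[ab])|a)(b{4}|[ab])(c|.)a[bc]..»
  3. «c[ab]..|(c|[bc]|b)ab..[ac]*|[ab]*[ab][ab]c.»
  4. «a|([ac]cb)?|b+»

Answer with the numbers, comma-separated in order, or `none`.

2

1 → no match
2 → match
3 → no match
4 → no match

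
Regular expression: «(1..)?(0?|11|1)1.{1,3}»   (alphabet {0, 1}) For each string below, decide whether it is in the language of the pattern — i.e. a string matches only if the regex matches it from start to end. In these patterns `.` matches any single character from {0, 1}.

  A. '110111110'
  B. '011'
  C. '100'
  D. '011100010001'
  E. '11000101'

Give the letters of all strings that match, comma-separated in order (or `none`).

A → match
B → match
C → match
D → no match
E → no match

A, B, C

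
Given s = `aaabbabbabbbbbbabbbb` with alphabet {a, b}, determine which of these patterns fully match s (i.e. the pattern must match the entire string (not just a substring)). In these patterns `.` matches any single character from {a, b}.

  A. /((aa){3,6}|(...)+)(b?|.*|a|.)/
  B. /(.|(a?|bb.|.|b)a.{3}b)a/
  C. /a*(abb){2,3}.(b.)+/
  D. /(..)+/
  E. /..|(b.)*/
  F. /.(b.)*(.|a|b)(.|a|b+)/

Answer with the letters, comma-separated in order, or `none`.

A → match
B → no match — must end with `a`
C → match
D → match
E → no match
F → no match

A, C, D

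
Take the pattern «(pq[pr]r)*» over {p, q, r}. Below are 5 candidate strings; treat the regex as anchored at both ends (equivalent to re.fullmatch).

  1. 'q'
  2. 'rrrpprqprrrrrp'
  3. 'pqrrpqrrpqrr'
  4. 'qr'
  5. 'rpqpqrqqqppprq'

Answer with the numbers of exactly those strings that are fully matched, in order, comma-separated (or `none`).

1 → no match
2 → no match
3 → match
4 → no match
5 → no match

3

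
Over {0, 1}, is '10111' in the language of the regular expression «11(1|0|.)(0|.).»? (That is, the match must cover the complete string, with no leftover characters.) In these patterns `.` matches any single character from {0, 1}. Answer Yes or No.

Every match must start with '11', but '10111' does not.

No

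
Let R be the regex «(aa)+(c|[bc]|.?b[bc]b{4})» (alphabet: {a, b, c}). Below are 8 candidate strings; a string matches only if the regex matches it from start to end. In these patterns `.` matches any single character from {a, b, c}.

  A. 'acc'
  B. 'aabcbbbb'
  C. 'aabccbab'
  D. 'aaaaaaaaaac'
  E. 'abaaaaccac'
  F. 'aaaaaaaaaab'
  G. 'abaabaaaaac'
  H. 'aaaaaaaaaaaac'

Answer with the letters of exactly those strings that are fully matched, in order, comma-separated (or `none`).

A. 'acc' → no match — must start with 'aa'
B. 'aabcbbbb' → match
C. 'aabccbab' → no match
D. 'aaaaaaaaaac' → match
E. 'abaaaaccac' → no match — must start with 'aa'
F. 'aaaaaaaaaab' → match
G. 'abaabaaaaac' → no match — must start with 'aa'
H → match

B, D, F, H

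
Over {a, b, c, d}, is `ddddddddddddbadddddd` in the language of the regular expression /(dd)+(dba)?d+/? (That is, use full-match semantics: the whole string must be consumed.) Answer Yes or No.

No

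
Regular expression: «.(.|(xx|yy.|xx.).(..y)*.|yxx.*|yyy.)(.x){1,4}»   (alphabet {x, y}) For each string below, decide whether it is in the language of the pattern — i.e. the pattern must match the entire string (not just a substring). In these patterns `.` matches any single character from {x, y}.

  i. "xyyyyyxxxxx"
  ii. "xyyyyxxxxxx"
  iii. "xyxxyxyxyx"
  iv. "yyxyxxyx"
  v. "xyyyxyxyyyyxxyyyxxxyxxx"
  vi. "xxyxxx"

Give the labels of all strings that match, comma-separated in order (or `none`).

i → match
ii → match
iii → match
iv → no match
v → match
vi → match

i, ii, iii, v, vi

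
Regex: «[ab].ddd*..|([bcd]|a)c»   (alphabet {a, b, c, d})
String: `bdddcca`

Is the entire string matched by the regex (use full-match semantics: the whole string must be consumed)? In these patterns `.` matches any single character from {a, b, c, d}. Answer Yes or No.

No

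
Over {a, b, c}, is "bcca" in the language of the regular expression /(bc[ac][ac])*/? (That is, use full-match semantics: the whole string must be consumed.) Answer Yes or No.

Yes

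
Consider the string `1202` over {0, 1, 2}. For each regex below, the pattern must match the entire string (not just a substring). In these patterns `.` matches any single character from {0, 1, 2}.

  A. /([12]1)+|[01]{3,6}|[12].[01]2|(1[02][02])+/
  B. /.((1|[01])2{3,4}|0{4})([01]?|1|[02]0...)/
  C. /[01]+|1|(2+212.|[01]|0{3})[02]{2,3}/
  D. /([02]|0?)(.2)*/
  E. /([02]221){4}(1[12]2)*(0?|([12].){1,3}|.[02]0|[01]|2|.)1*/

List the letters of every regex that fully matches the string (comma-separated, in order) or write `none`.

A → match
B → no match
C → match
D → match
E → no match

A, C, D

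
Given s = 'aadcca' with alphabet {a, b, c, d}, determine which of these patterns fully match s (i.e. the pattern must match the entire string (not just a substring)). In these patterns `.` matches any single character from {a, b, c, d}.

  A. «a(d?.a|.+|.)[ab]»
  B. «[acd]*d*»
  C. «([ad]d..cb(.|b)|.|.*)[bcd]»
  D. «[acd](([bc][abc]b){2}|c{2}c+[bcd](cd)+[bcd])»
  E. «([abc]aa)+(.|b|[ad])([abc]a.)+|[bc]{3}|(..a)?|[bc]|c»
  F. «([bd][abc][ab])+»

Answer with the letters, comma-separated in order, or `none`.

A → match
B → match
C → no match
D → no match
E → no match
F → no match

A, B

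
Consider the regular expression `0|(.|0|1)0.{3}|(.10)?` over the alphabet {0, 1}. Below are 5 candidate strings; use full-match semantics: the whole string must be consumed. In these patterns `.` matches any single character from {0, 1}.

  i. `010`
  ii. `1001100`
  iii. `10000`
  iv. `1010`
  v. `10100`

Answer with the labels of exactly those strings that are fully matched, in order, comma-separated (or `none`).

i, iii, v

i → match
ii → no match
iii → match
iv → no match
v → match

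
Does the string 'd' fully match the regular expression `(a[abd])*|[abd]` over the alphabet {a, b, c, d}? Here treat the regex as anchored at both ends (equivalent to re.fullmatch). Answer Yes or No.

Yes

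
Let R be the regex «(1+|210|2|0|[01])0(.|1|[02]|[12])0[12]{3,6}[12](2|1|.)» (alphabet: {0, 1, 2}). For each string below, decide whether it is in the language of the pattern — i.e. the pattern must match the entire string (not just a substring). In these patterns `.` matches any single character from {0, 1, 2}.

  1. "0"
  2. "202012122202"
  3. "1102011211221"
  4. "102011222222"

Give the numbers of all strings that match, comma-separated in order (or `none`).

1 → no match
2 → no match
3 → match
4 → match

3, 4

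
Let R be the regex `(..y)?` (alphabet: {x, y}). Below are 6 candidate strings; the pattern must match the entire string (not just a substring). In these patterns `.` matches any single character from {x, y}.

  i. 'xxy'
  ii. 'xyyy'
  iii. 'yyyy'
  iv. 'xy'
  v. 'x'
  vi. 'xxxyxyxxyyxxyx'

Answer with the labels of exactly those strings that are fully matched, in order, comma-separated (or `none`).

i

i → match
ii → no match
iii → no match
iv → no match
v → no match
vi → no match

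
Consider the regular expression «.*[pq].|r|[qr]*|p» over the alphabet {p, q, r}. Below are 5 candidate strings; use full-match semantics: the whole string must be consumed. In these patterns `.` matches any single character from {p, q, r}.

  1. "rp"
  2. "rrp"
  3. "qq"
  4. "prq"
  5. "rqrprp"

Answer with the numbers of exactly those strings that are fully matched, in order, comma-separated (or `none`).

1 → no match
2 → no match
3 → match
4 → no match
5 → no match

3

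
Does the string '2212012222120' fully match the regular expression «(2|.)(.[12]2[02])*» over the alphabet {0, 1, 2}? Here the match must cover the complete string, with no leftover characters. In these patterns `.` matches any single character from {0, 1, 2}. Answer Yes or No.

Yes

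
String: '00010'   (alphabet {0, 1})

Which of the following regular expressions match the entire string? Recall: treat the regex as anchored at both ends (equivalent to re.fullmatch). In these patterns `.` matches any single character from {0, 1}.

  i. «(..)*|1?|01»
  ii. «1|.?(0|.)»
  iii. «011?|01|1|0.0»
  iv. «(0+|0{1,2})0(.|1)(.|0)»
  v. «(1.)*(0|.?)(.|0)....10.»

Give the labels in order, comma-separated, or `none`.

i → no match
ii → no match
iii → no match
iv → match
v → no match

iv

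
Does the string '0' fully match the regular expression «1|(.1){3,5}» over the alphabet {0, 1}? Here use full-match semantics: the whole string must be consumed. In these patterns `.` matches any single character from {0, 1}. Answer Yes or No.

Every match must end with '1', but '0' does not.

No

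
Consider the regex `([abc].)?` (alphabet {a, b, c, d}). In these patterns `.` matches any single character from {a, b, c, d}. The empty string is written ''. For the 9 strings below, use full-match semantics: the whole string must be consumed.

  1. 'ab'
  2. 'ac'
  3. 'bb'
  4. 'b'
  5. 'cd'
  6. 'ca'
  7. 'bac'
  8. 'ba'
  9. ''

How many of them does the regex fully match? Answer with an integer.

7

1. 'ab' → match
2. 'ac' → match
3. 'bb' → match
4. 'b' → no match
5. 'cd' → match
6. 'ca' → match
7. 'bac' → no match
8. 'ba' → match
9. '' → match
Total matched: 7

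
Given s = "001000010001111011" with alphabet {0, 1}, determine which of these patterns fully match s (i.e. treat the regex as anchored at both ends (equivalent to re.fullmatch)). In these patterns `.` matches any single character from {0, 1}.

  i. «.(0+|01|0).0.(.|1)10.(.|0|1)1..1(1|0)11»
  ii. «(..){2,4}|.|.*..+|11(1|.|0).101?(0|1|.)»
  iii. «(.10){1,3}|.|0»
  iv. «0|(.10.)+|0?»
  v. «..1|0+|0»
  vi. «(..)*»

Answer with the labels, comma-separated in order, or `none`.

i, ii, vi

i → match
ii → match
iii → no match
iv → no match
v → no match
vi → match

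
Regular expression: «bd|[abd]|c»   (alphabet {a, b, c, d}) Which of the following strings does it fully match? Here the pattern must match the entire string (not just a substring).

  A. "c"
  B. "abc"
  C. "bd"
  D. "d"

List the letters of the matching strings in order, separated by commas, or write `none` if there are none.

A. "c" → match
B. "abc" → no match
C. "bd" → match
D. "d" → match

A, C, D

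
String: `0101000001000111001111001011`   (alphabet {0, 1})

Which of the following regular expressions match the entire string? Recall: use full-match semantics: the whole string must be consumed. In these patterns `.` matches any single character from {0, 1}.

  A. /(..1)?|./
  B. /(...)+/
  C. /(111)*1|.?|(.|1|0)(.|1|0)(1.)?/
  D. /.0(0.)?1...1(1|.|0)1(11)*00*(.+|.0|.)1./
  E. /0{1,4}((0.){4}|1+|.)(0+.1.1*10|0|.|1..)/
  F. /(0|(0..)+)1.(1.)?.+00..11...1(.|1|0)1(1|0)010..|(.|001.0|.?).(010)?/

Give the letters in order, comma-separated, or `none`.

A → no match
B → no match
C → no match
D → no match
E → no match
F → match

F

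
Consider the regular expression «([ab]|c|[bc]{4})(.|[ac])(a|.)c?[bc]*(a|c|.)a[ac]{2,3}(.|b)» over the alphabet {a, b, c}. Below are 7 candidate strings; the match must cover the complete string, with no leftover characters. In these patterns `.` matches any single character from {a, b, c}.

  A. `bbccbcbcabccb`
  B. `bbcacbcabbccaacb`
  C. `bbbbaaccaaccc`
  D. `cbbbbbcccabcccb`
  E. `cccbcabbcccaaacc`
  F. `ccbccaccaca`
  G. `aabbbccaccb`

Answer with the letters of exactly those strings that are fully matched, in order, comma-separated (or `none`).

A → no match
B → no match
C → match
D → no match
E → match
F. `ccbccaccaca` → no match
G. `aabbbccaccb` → match

C, E, G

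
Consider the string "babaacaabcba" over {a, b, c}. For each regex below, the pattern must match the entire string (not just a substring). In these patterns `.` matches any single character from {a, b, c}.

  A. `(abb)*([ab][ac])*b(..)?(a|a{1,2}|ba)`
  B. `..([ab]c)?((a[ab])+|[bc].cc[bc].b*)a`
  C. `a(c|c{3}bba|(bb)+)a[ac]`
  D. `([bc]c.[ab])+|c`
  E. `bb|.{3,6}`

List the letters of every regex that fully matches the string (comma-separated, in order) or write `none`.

A → match
B → no match
C → no match — must start with "a"
D → no match
E → no match

A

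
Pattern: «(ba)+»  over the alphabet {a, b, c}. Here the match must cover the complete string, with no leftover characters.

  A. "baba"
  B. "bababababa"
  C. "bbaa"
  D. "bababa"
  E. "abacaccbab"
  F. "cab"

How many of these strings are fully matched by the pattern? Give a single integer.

3

A → match
B → match
C → no match — must start with "ba"
D → match
E → no match — must start with "ba"
F → no match — must start with "ba"
Total matched: 3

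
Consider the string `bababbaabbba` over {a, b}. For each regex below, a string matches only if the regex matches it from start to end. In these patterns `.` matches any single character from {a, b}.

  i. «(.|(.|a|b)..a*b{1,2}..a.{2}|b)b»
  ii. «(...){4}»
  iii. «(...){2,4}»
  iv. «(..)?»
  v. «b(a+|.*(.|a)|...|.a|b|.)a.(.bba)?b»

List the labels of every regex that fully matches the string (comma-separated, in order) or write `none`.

ii, iii

i → no match — must end with `b`
ii → match
iii → match
iv → no match
v → no match — must end with `b`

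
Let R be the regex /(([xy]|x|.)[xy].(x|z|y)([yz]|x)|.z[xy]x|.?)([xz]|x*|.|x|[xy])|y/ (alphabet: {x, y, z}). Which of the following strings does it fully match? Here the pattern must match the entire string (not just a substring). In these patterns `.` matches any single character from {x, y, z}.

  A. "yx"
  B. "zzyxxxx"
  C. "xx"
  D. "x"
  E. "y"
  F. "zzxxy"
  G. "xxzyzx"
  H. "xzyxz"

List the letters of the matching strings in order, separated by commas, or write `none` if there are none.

A, B, C, D, E, F, G, H

A. "yx" → match
B. "zzyxxxx" → match
C. "xx" → match
D. "x" → match
E. "y" → match
F. "zzxxy" → match
G. "xxzyzx" → match
H. "xzyxz" → match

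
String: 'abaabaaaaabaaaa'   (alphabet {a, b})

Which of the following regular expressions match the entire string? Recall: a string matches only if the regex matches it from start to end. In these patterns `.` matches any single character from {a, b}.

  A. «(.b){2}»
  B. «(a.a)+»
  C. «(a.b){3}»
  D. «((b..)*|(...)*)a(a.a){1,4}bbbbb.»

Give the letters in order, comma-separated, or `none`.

A → no match — must end with 'b'
B → match
C → no match — must end with 'b'
D → no match

B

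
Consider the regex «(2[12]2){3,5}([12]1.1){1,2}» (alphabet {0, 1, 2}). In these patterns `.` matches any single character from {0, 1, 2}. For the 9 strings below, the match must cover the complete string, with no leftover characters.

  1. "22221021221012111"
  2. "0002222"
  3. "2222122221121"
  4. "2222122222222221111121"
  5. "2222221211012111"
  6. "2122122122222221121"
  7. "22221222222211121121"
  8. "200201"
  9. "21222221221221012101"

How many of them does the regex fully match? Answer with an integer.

1 → no match
2. "0002222" → no match — must start with "2"
3 → match
4 → no match
5 → no match
6 → match
7 → no match
8. "200201" → no match
9 → match
Total matched: 3

3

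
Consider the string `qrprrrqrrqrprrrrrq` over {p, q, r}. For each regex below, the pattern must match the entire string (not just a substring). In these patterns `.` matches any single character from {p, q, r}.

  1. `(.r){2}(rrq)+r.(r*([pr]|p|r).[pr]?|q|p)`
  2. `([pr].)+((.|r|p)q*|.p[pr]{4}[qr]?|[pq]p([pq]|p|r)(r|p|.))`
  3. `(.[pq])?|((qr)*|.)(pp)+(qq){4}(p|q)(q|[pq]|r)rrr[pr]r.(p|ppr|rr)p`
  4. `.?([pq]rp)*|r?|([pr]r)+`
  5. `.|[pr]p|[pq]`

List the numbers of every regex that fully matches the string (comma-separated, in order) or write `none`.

1 → match
2 → no match
3 → no match
4 → no match
5 → no match

1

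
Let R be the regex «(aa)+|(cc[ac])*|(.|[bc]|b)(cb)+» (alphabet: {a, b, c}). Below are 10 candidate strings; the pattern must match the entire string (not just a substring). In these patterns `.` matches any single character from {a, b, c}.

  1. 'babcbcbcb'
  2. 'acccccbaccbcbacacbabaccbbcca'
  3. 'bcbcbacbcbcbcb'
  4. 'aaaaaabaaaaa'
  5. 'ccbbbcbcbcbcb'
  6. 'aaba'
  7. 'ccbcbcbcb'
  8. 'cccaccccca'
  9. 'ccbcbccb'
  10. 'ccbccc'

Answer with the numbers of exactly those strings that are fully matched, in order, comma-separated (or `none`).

7

1 → no match
2 → no match
3 → no match
4 → no match
5 → no match
6 → no match
7 → match
8 → no match
9 → no match
10 → no match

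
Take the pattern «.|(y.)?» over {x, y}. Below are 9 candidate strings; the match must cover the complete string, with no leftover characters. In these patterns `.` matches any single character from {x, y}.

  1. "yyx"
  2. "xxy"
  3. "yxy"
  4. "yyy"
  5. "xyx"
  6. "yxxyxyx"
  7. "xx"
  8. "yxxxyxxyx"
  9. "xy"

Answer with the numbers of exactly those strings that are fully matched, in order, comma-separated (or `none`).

none

1. "yyx" → no match
2. "xxy" → no match
3. "yxy" → no match
4. "yyy" → no match
5. "xyx" → no match
6. "yxxyxyx" → no match
7. "xx" → no match
8. "yxxxyxxyx" → no match
9. "xy" → no match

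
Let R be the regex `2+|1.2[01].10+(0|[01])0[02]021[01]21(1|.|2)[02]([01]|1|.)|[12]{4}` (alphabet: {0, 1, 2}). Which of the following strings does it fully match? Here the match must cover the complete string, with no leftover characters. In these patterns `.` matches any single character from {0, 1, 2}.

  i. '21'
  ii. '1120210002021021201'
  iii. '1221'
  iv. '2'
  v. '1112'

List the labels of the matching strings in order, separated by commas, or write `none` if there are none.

i → no match
ii → match
iii → match
iv → match
v → match

ii, iii, iv, v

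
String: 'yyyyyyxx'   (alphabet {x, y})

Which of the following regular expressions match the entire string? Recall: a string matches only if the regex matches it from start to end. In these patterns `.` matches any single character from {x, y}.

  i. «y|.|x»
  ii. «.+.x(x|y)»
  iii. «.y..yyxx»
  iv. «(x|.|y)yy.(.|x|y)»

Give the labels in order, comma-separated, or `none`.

ii, iii

i → no match
ii → match
iii → match
iv → no match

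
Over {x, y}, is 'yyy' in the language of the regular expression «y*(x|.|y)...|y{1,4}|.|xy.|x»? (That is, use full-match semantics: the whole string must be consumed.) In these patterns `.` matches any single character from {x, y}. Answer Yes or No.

Yes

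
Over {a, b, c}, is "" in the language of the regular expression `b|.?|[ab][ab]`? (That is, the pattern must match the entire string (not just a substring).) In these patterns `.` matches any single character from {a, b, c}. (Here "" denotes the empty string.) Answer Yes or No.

Yes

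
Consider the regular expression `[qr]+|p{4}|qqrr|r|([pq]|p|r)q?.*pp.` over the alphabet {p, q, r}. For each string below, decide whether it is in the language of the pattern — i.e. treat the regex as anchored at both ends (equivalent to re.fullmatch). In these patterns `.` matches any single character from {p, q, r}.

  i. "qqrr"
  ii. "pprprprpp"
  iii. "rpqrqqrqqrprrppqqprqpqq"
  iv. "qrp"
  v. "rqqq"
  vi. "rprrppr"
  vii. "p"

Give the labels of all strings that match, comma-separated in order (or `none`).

i → match
ii → no match
iii → no match
iv → no match
v → match
vi → match
vii → no match

i, v, vi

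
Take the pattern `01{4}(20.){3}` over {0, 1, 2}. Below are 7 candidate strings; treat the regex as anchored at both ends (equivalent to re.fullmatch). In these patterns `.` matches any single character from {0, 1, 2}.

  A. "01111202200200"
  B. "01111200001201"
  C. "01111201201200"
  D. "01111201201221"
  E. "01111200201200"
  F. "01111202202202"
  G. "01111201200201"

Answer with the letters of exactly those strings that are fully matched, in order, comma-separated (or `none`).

A → match
B → no match
C → match
D → no match
E → match
F → match
G → match

A, C, E, F, G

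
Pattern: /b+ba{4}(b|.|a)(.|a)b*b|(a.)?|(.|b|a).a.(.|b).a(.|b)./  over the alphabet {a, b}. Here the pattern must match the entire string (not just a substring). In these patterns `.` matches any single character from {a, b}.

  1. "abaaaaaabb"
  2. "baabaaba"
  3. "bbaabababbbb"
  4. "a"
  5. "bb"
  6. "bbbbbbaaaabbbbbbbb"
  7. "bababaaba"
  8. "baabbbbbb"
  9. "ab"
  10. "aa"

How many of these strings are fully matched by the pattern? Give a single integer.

3

1 → no match
2 → no match
3 → no match
4 → no match
5 → no match
6 → match
7 → no match
8 → no match
9 → match
10 → match
Total matched: 3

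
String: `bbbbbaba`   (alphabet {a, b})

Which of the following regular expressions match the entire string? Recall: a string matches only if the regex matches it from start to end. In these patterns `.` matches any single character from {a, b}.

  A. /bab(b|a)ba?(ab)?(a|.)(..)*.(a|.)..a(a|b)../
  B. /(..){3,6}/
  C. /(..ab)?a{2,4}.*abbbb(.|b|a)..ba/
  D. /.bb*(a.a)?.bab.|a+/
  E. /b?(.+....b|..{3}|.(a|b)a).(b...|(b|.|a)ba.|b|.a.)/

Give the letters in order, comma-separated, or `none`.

A → no match — must start with `bab`
B → match
C → no match
D → match
E → no match

B, D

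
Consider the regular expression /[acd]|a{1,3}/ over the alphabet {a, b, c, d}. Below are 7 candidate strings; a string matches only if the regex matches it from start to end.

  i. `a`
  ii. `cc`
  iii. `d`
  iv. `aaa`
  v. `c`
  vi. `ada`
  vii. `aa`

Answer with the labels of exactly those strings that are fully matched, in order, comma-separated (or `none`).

i, iii, iv, v, vii

i. `a` → match
ii. `cc` → no match
iii. `d` → match
iv. `aaa` → match
v. `c` → match
vi. `ada` → no match
vii. `aa` → match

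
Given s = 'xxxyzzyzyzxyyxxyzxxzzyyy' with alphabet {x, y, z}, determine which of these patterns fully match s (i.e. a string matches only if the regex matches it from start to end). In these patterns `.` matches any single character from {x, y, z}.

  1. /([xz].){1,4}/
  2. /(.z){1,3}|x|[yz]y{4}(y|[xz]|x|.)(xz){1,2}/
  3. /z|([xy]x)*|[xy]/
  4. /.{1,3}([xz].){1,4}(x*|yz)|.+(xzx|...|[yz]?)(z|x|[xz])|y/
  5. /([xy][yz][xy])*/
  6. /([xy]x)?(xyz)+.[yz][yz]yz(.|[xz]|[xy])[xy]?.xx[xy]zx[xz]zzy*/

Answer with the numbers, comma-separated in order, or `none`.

6

1 → no match
2 → no match
3 → no match
4 → no match
5 → no match
6 → match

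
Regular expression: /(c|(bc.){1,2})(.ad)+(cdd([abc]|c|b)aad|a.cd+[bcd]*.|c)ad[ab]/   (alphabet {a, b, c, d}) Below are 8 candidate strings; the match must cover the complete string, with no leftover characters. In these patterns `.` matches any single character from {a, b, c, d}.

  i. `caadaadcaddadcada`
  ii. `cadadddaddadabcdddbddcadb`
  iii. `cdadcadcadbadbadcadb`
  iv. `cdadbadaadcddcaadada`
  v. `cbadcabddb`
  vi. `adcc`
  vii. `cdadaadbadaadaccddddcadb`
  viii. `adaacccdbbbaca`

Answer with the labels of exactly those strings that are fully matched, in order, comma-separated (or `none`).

i → match
ii → no match
iii → match
iv → match
v → no match
vi → no match
vii → match
viii → no match

i, iii, iv, vii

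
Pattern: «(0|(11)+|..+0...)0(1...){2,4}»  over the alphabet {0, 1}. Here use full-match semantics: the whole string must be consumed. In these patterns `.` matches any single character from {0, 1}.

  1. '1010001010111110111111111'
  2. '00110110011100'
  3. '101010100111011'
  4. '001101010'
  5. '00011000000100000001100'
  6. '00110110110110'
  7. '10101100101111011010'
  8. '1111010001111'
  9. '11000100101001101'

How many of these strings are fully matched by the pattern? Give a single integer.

3

1 → no match
2 → match
3 → no match
4 → no match
5 → no match
6 → no match
7 → match
8 → match
9 → no match
Total matched: 3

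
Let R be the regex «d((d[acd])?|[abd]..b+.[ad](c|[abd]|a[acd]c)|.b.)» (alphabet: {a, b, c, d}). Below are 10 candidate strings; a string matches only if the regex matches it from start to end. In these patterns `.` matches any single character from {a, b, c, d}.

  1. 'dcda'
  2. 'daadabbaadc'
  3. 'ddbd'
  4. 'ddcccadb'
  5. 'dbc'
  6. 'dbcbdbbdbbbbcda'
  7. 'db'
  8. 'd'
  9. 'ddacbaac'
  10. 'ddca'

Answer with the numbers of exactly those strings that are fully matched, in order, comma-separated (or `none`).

3, 8, 9

1. 'dcda' → no match
2. 'daadabbaadc' → no match
3. 'ddbd' → match
4. 'ddcccadb' → no match
5. 'dbc' → no match
6 → no match
7. 'db' → no match
8. 'd' → match
9. 'ddacbaac' → match
10. 'ddca' → no match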